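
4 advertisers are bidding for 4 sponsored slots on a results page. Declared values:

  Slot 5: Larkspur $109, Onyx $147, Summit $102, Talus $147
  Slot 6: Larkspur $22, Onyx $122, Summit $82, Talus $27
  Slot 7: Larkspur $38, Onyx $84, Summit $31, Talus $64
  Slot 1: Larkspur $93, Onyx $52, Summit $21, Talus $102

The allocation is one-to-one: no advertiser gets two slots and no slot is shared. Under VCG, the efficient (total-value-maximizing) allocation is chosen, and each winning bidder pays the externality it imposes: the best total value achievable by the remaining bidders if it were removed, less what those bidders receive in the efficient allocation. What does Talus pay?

Efficient allocation: Larkspur→Slot 1 ($93), Onyx→Slot 7 ($84), Summit→Slot 6 ($82), Talus→Slot 5 ($147); total welfare W = $406.
Talus receives Slot 5 at value $147, so the others get W − 147 = $259.
Without Talus: best allocation of the remaining 3 bidders over all 4 slots is Larkspur→Slot 1 ($93), Onyx→Slot 5 ($147), Summit→Slot 6 ($82), total $322.
VCG payment = (others' best without Talus) − (others' welfare with Talus) = 322 − 259 = $63.

Talus pays $63.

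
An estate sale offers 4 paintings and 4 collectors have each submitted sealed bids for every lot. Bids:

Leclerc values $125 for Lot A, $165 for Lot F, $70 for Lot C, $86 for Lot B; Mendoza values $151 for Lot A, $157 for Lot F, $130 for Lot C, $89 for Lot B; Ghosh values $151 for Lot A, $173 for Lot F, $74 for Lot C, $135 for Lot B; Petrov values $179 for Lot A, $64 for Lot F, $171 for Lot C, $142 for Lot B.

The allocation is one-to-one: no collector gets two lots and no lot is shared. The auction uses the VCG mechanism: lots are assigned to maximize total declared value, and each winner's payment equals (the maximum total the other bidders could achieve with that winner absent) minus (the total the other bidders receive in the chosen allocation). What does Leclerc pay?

Efficient allocation: Leclerc→Lot F ($165), Mendoza→Lot A ($151), Ghosh→Lot B ($135), Petrov→Lot C ($171); total welfare W = $622.
Leclerc receives Lot F at value $165, so the others get W − 165 = $457.
Without Leclerc: best allocation of the remaining 3 bidders over all 4 lots is Mendoza→Lot A ($151), Ghosh→Lot F ($173), Petrov→Lot C ($171), total $495.
VCG payment = (others' best without Leclerc) − (others' welfare with Leclerc) = 495 − 457 = $38.

Leclerc pays $38.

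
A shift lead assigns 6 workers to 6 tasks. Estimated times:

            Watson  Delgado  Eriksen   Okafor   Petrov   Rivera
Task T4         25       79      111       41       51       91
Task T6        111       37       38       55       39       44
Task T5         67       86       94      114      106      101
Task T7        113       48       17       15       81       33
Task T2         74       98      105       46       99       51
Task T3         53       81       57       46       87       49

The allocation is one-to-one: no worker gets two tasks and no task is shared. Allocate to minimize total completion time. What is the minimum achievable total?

Optimal: Watson→Task T4 (25 min), Delgado→Task T5 (86 min), Eriksen→Task T7 (17 min), Okafor→Task T2 (46 min), Petrov→Task T6 (39 min), Rivera→Task T3 (49 min) — total 25+86+17+46+39+49 = 262 min.
Min-entry greedy (repeatedly take the single cheapest remaining cell) gives 319 min, worse by 57.
Next-best assignment: Watson→Task T4, Delgado→Task T5, Eriksen→Task T7, Okafor→Task T3, Petrov→Task T6, Rivera→Task T2 = 264 min.
Every other assignment is strictly worse.

Minimum total: 262 min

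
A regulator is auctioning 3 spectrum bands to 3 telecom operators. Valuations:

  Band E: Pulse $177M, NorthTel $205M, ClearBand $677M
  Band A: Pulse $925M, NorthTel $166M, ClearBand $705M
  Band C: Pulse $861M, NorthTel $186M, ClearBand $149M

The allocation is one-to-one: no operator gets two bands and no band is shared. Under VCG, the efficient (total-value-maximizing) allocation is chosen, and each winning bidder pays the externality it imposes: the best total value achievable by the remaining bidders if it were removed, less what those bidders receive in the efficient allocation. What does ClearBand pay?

ClearBand pays $19M.

Efficient allocation: Pulse→Band A ($925M), NorthTel→Band C ($186M), ClearBand→Band E ($677M); total welfare W = $1788M.
ClearBand receives Band E at value $677M, so the others get W − 677 = $1111M.
Without ClearBand: best allocation of the remaining 2 bidders over all 3 bands is Pulse→Band A ($925M), NorthTel→Band E ($205M), total $1130M.
VCG payment = (others' best without ClearBand) − (others' welfare with ClearBand) = 1130 − 1111 = $19M.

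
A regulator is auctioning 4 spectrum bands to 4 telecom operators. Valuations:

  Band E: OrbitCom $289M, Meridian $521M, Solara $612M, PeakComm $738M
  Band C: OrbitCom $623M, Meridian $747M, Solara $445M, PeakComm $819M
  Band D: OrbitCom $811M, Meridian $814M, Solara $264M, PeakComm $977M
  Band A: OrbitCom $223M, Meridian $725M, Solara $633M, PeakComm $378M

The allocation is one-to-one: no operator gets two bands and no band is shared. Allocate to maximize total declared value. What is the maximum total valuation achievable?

Maximum total: $2967M

Optimal: OrbitCom→Band D ($811M), Meridian→Band A ($725M), Solara→Band E ($612M), PeakComm→Band C ($819M) — total 811+725+612+819 = $2967M.
Next-best assignment: OrbitCom→Band C, Meridian→Band A, Solara→Band E, PeakComm→Band D = $2937M.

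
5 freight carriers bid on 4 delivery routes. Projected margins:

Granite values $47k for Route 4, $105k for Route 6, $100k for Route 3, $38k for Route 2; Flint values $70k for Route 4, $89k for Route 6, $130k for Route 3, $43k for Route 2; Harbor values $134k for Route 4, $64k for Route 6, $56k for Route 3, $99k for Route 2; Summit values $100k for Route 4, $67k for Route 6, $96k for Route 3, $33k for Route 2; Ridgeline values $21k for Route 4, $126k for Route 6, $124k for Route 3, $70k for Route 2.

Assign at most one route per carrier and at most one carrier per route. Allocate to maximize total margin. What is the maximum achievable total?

Maximum total: $455k

Treat this as an assignment problem: match each carrier to one route.
Optimal: Summit→Route 4 ($100k), Ridgeline→Route 6 ($126k), Flint→Route 3 ($130k), Harbor→Route 2 ($99k) — total 100+126+130+99 = $455k.
No other one-to-one assignment exceeds $455k.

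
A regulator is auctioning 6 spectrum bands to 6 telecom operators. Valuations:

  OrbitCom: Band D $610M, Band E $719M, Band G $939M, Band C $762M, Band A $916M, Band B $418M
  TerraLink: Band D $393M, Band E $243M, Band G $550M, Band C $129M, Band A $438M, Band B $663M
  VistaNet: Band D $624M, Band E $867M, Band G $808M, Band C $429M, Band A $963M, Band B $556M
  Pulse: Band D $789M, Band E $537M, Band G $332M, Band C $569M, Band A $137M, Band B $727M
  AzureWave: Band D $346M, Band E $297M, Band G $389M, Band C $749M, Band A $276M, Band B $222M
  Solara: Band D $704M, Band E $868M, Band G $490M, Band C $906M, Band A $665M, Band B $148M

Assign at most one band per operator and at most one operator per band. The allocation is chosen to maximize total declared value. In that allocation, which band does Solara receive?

Optimal: OrbitCom→Band G ($939M), TerraLink→Band B ($663M), VistaNet→Band A ($963M), Pulse→Band D ($789M), AzureWave→Band C ($749M), Solara→Band E ($868M) — total 939+663+963+789+749+868 = $4971M.
Max-entry greedy (repeatedly take the single best remaining cell) gives $4557M, worse by 414.
Every other assignment is strictly worse.
Solara's own top band is Band C ($906M), but forcing Solara→Band C and reassigning the rest optimally gives only $4557M — worse by 414.

Solara receives Band E.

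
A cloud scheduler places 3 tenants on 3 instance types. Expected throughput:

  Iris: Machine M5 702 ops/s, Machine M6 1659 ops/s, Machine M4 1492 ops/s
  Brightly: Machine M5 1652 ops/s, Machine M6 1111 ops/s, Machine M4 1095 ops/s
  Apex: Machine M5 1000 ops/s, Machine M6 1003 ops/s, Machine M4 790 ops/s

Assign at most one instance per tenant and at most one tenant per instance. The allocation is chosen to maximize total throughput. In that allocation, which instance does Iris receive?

Optimal: Iris→Machine M4 (1492 ops/s), Brightly→Machine M5 (1652 ops/s), Apex→Machine M6 (1003 ops/s) — total 1492+1652+1003 = 4147 ops/s.
Next-best assignment: Iris→Machine M6, Brightly→Machine M5, Apex→Machine M4 = 4101 ops/s.
Swapping Apex↔Brightly (Apex→Machine M5 1000 ops/s, Brightly→Machine M6 1111 ops/s) loses 544.
Iris's own top instance is Machine M6 (1659 ops/s), but forcing Iris→Machine M6 and reassigning the rest optimally gives only 4101 ops/s — worse by 46.

Iris receives Machine M4.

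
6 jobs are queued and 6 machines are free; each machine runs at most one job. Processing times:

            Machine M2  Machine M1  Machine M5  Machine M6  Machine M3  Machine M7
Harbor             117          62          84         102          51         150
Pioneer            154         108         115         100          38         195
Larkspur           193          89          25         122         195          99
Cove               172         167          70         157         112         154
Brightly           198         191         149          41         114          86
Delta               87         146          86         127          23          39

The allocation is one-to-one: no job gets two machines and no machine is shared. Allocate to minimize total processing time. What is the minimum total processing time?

Min total: 377 min

This is the linear assignment problem.
Optimal: Harbor→Machine M1 (62 min), Pioneer→Machine M3 (38 min), Larkspur→Machine M5 (25 min), Cove→Machine M2 (172 min), Brightly→Machine M6 (41 min), Delta→Machine M7 (39 min) — total 62+38+25+172+41+39 = 377 min.
Min-entry greedy (repeatedly take the single cheapest remaining cell) gives 459 min, worse by 82.
Every other assignment is strictly worse.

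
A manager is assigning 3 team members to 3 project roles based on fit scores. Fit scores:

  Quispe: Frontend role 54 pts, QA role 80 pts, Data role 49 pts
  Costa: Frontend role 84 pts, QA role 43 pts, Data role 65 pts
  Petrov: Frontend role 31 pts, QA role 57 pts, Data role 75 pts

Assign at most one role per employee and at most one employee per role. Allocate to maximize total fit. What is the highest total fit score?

Maximum total: 239 pts

This is the linear assignment problem.
Optimal: Quispe→QA role (80 pts), Costa→Frontend role (84 pts), Petrov→Data role (75 pts) — total 80+84+75 = 239 pts.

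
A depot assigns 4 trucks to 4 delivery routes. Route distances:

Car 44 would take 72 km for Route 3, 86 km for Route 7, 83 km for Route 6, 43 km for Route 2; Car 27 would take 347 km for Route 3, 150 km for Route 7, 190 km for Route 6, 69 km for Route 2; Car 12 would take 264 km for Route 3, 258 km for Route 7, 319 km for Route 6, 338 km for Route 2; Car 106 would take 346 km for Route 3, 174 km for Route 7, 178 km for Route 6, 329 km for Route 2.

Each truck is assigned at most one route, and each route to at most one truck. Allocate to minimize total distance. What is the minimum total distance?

Optimal: Car 44→Route 3 (72 km), Car 27→Route 2 (69 km), Car 12→Route 7 (258 km), Car 106→Route 6 (178 km) — total 72+69+258+178 = 577 km.
Column-greedy (each route in turn goes to its cheapest remaining truck) gives 738 km, worse by 161.
Next-best assignment: Car 44→Route 6, Car 27→Route 2, Car 12→Route 3, Car 106→Route 7 = 590 km.
Swapping Car 12↔Car 106 (Car 12→Route 6 319 km, Car 106→Route 7 174 km) adds 57.
Checked against all permutations: 577 km is optimal.

Minimum total: 577 km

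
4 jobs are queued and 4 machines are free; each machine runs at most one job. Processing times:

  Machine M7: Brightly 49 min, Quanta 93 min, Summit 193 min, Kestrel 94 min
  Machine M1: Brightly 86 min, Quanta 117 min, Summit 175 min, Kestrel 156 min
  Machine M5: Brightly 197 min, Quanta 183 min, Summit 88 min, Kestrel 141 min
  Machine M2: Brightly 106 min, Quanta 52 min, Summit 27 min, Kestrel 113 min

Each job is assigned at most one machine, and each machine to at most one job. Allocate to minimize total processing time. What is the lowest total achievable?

Treat this as an assignment problem: match each job to one machine.
Optimal: Brightly→Machine M1 (86 min), Quanta→Machine M2 (52 min), Summit→Machine M5 (88 min), Kestrel→Machine M7 (94 min) — total 86+52+88+94 = 320 min.
Row-greedy (each job in turn takes its cheapest remaining machine) gives 345 min, worse by 25.

Min total: 320 min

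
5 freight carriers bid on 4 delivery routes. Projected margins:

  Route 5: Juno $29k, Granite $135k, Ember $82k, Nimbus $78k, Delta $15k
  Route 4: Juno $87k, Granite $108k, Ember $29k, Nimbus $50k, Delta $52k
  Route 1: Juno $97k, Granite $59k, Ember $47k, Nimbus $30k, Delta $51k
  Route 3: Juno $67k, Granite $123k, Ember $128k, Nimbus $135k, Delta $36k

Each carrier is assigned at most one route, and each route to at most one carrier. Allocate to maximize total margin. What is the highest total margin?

Max total: $422k

Optimal: Ember→Route 5 ($82k), Granite→Route 4 ($108k), Juno→Route 1 ($97k), Nimbus→Route 3 ($135k) — total 82+108+97+135 = $422k.
Column-greedy (each route in turn goes to its best remaining carrier) gives $408k, worse by 14.
Swapping Nimbus↔Juno (Nimbus→Route 1 $30k, Juno→Route 3 $67k) loses 135.
No other one-to-one assignment exceeds $422k.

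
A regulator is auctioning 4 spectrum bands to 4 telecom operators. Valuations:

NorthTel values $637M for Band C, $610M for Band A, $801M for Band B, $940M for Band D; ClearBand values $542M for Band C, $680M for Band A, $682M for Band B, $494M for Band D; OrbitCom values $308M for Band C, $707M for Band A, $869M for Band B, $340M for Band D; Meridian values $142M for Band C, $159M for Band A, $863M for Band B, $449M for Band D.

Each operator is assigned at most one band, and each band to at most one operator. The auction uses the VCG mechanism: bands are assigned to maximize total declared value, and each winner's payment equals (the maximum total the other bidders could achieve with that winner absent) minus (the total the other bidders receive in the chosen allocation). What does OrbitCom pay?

OrbitCom pays $138M.

Efficient allocation: NorthTel→Band D ($940M), ClearBand→Band C ($542M), OrbitCom→Band A ($707M), Meridian→Band B ($863M); total welfare W = $3052M.
OrbitCom receives Band A at value $707M, so the others get W − 707 = $2345M.
Without OrbitCom: best allocation of the remaining 3 bidders over all 4 bands is NorthTel→Band D ($940M), ClearBand→Band A ($680M), Meridian→Band B ($863M), total $2483M.
VCG payment = (others' best without OrbitCom) − (others' welfare with OrbitCom) = 2483 − 2345 = $138M.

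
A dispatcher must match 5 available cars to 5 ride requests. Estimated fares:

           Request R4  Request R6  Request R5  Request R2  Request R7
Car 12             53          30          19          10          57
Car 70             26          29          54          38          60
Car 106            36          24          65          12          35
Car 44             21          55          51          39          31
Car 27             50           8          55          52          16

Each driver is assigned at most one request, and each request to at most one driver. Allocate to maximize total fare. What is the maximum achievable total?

This is the linear assignment problem.
Optimal: Car 12→Request R4 ($53), Car 70→Request R7 ($60), Car 106→Request R5 ($65), Car 44→Request R6 ($55), Car 27→Request R2 ($52) — total 53+60+65+55+52 = $285.
Row-greedy (each driver in turn takes its best remaining request) gives $254, worse by 31.
Next-best assignment: Car 12→Request R7, Car 70→Request R2, Car 106→Request R5, Car 44→Request R6, Car 27→Request R4 = $265.

Maximum total: $285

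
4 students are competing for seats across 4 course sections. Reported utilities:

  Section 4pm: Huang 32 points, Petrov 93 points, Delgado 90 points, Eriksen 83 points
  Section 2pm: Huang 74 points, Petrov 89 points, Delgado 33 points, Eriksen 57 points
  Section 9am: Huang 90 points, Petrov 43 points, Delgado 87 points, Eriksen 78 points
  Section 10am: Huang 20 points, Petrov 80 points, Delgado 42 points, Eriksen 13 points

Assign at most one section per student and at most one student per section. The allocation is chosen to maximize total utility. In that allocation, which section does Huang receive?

Huang receives Section 2pm.

Optimal: Huang→Section 2pm (74 points), Petrov→Section 10am (80 points), Delgado→Section 9am (87 points), Eriksen→Section 4pm (83 points) — total 74+80+87+83 = 324 points.
Row-greedy (each student in turn takes its best remaining section) gives 282 points, worse by 42.
Next-best assignment: Huang→Section 2pm, Petrov→Section 10am, Delgado→Section 4pm, Eriksen→Section 9am = 322 points.
Swapping Eriksen↔Delgado (Eriksen→Section 9am 78 points, Delgado→Section 4pm 90 points) loses 2.
Huang's own top section is Section 9am (90 points), but forcing Huang→Section 9am and reassigning the rest optimally gives only 317 points — worse by 7.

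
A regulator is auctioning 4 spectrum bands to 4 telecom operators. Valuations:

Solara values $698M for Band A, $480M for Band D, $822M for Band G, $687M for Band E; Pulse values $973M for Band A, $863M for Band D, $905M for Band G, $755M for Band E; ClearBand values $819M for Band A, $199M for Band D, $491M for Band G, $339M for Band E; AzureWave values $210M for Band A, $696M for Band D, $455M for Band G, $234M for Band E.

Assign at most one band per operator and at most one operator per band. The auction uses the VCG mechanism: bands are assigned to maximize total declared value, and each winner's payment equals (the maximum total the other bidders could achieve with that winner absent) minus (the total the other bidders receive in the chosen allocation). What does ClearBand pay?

ClearBand pays $203M.

Efficient allocation: Solara→Band E ($687M), Pulse→Band G ($905M), ClearBand→Band A ($819M), AzureWave→Band D ($696M); total welfare W = $3107M.
ClearBand receives Band A at value $819M, so the others get W − 819 = $2288M.
Without ClearBand: best allocation of the remaining 3 bidders over all 4 bands is Solara→Band G ($822M), Pulse→Band A ($973M), AzureWave→Band D ($696M), total $2491M.
VCG payment = (others' best without ClearBand) − (others' welfare with ClearBand) = 2491 − 2288 = $203M.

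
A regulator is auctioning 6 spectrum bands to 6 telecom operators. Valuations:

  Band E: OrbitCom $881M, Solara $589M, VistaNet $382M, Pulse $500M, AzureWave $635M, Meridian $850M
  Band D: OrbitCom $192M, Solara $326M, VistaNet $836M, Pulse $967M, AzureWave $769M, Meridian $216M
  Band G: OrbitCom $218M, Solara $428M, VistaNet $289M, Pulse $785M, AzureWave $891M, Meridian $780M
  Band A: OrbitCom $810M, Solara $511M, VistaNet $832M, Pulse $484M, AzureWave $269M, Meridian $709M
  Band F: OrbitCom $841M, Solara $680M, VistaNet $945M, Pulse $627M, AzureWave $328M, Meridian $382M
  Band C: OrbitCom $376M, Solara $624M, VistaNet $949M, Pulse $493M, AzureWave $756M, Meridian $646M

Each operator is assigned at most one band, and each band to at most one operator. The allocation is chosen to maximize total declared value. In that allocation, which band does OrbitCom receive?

Optimal: OrbitCom→Band A ($810M), Solara→Band F ($680M), VistaNet→Band C ($949M), Pulse→Band D ($967M), AzureWave→Band G ($891M), Meridian→Band E ($850M) — total 810+680+949+967+891+850 = $5147M.
Max-entry greedy (repeatedly take the single best remaining cell) gives $5077M, worse by 70.
OrbitCom's own top band is Band E ($881M), but forcing OrbitCom→Band E and reassigning the rest optimally gives only $5077M — worse by 70.

OrbitCom receives Band A.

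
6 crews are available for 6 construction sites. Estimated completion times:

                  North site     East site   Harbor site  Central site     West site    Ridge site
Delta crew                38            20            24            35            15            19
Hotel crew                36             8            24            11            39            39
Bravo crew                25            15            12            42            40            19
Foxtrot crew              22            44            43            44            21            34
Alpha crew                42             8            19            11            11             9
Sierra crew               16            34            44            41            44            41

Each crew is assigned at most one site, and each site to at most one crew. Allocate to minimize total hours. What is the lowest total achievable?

Minimum total: 87 hours

Treat this as an assignment problem: match each crew to one site.
Optimal: Delta crew→Ridge site (19 hours), Hotel crew→East site (8 hours), Bravo crew→Harbor site (12 hours), Foxtrot crew→West site (21 hours), Alpha crew→Central site (11 hours), Sierra crew→North site (16 hours) — total 19+8+12+21+11+16 = 87 hours.
Column-greedy (each site in turn goes to its cheapest remaining crew) gives 96 hours, worse by 9.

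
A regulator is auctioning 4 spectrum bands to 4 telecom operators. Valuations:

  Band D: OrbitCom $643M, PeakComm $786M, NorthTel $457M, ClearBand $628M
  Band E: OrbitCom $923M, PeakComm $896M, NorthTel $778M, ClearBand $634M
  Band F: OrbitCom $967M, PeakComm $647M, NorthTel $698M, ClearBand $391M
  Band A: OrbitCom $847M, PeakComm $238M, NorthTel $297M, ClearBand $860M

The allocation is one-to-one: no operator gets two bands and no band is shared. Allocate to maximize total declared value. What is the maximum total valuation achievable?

Max total: $3391M

This is the linear assignment problem.
Optimal: OrbitCom→Band F ($967M), PeakComm→Band D ($786M), NorthTel→Band E ($778M), ClearBand→Band A ($860M) — total 967+786+778+860 = $3391M.
Max-entry greedy (repeatedly take the single best remaining cell) gives $3180M, worse by 211.
No other one-to-one assignment exceeds $3391M.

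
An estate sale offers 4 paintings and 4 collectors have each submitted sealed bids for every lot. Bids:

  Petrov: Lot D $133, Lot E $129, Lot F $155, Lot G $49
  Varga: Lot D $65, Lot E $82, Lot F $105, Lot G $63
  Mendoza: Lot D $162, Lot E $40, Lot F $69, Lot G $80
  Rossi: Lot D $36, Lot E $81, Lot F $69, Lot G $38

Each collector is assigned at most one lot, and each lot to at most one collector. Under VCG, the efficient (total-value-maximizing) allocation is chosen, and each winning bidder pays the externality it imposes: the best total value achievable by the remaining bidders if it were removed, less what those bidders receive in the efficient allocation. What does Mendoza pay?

Mendoza pays $20.

Efficient allocation: Petrov→Lot F ($155), Varga→Lot G ($63), Mendoza→Lot D ($162), Rossi→Lot E ($81); total welfare W = $461.
Mendoza receives Lot D at value $162, so the others get W − 162 = $299.
Without Mendoza: best allocation of the remaining 3 bidders over all 4 lots is Petrov→Lot D ($133), Varga→Lot F ($105), Rossi→Lot E ($81), total $319.
VCG payment = (others' best without Mendoza) − (others' welfare with Mendoza) = 319 − 299 = $20.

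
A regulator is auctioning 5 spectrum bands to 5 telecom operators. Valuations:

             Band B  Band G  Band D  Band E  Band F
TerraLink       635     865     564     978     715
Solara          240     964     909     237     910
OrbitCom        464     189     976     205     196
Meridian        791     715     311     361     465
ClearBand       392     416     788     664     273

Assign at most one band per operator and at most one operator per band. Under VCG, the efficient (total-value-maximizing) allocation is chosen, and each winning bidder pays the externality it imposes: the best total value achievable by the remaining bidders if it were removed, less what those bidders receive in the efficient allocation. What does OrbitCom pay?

Efficient allocation: TerraLink→Band G ($865M), Solara→Band F ($910M), OrbitCom→Band D ($976M), Meridian→Band B ($791M), ClearBand→Band E ($664M); total welfare W = $4206M.
OrbitCom receives Band D at value $976M, so the others get W − 976 = $3230M.
Without OrbitCom: best allocation of the remaining 4 bidders over all 5 bands is TerraLink→Band E ($978M), Solara→Band G ($964M), Meridian→Band B ($791M), ClearBand→Band D ($788M), total $3521M.
VCG payment = (others' best without OrbitCom) − (others' welfare with OrbitCom) = 3521 − 3230 = $291M.

OrbitCom pays $291M.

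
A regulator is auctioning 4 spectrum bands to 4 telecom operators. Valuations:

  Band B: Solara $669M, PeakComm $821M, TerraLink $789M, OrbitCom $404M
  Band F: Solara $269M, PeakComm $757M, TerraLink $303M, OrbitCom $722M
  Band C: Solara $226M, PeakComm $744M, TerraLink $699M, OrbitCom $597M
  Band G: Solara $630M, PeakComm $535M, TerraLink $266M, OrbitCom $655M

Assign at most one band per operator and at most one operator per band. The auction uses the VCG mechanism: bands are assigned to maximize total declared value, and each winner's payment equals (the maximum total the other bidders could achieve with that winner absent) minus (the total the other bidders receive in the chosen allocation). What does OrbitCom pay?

Efficient allocation: Solara→Band G ($630M), PeakComm→Band C ($744M), TerraLink→Band B ($789M), OrbitCom→Band F ($722M); total welfare W = $2885M.
OrbitCom receives Band F at value $722M, so the others get W − 722 = $2163M.
Without OrbitCom: best allocation of the remaining 3 bidders over all 4 bands is Solara→Band G ($630M), PeakComm→Band F ($757M), TerraLink→Band B ($789M), total $2176M.
VCG payment = (others' best without OrbitCom) − (others' welfare with OrbitCom) = 2176 − 2163 = $13M.

OrbitCom pays $13M.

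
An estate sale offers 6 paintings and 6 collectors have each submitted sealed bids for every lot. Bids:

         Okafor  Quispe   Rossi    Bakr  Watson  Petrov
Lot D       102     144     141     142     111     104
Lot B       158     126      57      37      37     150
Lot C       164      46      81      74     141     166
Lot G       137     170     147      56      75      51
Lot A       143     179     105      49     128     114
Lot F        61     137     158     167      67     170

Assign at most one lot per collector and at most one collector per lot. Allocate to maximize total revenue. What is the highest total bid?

This is a one-to-one assignment (maximum-weight bipartite matching).
Optimal: Okafor→Lot B ($158), Quispe→Lot A ($179), Rossi→Lot G ($147), Bakr→Lot D ($142), Watson→Lot C ($141), Petrov→Lot F ($170) — total 158+179+147+142+141+170 = $937.
Column-greedy (each lot in turn goes to its best remaining collector) gives $910, worse by 27.
Next-best assignment: Okafor→Lot B, Quispe→Lot G, Rossi→Lot D, Bakr→Lot F, Watson→Lot A, Petrov→Lot C = $930.

Max total: $937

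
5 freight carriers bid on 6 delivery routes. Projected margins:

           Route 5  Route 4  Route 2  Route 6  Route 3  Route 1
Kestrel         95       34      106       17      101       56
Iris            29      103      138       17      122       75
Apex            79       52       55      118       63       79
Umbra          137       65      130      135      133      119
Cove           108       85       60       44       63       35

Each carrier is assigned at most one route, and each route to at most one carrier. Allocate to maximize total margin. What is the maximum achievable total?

Optimal: Kestrel→Route 3 ($101k), Iris→Route 2 ($138k), Apex→Route 6 ($118k), Umbra→Route 1 ($119k), Cove→Route 5 ($108k) — total 101+138+118+119+108 = $584k.
Column-greedy (each route in turn goes to its best remaining carrier) gives $527k, worse by 57.

Max total: $584k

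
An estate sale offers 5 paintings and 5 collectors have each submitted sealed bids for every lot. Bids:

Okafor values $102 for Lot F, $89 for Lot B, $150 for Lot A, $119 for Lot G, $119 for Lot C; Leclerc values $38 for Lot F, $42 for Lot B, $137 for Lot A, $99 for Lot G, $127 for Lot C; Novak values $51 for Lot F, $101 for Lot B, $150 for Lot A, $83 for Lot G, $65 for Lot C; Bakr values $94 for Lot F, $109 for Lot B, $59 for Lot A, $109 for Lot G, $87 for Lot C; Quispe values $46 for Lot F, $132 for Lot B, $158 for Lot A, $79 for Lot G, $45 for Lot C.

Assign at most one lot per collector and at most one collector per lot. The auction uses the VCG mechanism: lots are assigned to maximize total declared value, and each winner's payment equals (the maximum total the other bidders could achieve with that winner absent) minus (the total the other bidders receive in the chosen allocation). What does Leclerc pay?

Efficient allocation: Okafor→Lot G ($119), Leclerc→Lot C ($127), Novak→Lot A ($150), Bakr→Lot F ($94), Quispe→Lot B ($132); total welfare W = $622.
Leclerc receives Lot C at value $127, so the others get W − 127 = $495.
Without Leclerc: best allocation of the remaining 4 bidders over all 5 lots is Okafor→Lot C ($119), Novak→Lot A ($150), Bakr→Lot G ($109), Quispe→Lot B ($132), total $510.
VCG payment = (others' best without Leclerc) − (others' welfare with Leclerc) = 510 − 495 = $15.

Leclerc pays $15.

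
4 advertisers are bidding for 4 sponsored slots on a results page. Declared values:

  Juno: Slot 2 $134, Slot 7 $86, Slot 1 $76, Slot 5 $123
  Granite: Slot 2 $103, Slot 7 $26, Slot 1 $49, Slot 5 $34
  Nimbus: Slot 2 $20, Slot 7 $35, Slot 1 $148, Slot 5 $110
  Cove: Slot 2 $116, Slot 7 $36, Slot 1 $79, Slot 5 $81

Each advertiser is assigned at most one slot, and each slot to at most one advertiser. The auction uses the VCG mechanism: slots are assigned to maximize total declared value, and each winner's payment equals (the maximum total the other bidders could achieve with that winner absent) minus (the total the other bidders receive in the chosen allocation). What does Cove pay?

Efficient allocation: Juno→Slot 7 ($86), Granite→Slot 2 ($103), Nimbus→Slot 1 ($148), Cove→Slot 5 ($81); total welfare W = $418.
Cove receives Slot 5 at value $81, so the others get W − 81 = $337.
Without Cove: best allocation of the remaining 3 bidders over all 4 slots is Juno→Slot 5 ($123), Granite→Slot 2 ($103), Nimbus→Slot 1 ($148), total $374.
VCG payment = (others' best without Cove) − (others' welfare with Cove) = 374 − 337 = $37.

Cove pays $37.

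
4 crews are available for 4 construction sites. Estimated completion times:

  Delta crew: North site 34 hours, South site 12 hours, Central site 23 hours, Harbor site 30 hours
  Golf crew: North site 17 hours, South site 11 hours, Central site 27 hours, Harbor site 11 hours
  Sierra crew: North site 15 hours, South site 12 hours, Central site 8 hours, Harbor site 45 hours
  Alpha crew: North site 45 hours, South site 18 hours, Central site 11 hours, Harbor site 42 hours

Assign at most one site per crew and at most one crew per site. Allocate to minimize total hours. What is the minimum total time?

Minimum total: 49 hours

This is the linear assignment problem.
Optimal: Delta crew→South site (12 hours), Golf crew→Harbor site (11 hours), Sierra crew→North site (15 hours), Alpha crew→Central site (11 hours) — total 12+11+15+11 = 49 hours.
Min-entry greedy (repeatedly take the single cheapest remaining cell) gives 94 hours, worse by 45.
Swapping Golf crew↔Delta crew (Golf crew→South site 11 hours, Delta crew→Harbor site 30 hours) adds 18.
No other one-to-one assignment undercuts 49 hours.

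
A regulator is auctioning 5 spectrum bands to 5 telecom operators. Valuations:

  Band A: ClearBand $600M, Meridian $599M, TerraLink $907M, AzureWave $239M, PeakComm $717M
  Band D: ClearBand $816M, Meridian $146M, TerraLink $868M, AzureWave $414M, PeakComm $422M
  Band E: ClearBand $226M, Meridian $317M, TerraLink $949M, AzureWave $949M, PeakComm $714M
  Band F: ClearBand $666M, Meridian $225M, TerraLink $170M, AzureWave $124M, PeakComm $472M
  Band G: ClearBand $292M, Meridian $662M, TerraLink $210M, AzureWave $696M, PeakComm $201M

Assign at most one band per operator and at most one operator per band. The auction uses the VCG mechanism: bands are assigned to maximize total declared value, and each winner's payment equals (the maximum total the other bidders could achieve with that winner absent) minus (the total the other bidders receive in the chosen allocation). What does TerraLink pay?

Efficient allocation: ClearBand→Band F ($666M), Meridian→Band G ($662M), TerraLink→Band D ($868M), AzureWave→Band E ($949M), PeakComm→Band A ($717M); total welfare W = $3862M.
TerraLink receives Band D at value $868M, so the others get W − 868 = $2994M.
Without TerraLink: best allocation of the remaining 4 bidders over all 5 bands is ClearBand→Band D ($816M), Meridian→Band G ($662M), AzureWave→Band E ($949M), PeakComm→Band A ($717M), total $3144M.
VCG payment = (others' best without TerraLink) − (others' welfare with TerraLink) = 3144 − 2994 = $150M.

TerraLink pays $150M.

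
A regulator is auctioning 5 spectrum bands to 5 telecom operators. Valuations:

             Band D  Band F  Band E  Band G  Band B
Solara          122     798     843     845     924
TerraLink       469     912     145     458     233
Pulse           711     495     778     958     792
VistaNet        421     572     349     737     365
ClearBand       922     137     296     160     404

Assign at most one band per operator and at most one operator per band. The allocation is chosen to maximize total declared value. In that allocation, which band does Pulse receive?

Optimal: Solara→Band B ($924M), TerraLink→Band F ($912M), Pulse→Band E ($778M), VistaNet→Band G ($737M), ClearBand→Band D ($922M) — total 924+912+778+737+922 = $4273M.
Row-greedy (each operator in turn takes its best remaining band) gives $3511M, worse by 762.
No other one-to-one assignment exceeds $4273M.
Pulse's own top band is Band G ($958M), but forcing Pulse→Band G and reassigning the rest optimally gives only $4065M — worse by 208.

Pulse receives Band E.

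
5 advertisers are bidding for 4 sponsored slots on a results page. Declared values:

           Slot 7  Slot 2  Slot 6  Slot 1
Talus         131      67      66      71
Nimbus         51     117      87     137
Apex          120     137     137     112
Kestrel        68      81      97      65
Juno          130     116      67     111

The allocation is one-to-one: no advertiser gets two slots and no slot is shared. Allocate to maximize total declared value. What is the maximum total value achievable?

Maximum total: $521

This is the linear assignment problem.
Optimal: Talus→Slot 7 ($131), Juno→Slot 2 ($116), Apex→Slot 6 ($137), Nimbus→Slot 1 ($137) — total 131+116+137+137 = $521.
Max-entry greedy (repeatedly take the single best remaining cell) gives $502, worse by 19.
Next-best assignment: Talus→Slot 7, Apex→Slot 2, Kestrel→Slot 6, Nimbus→Slot 1 = $502.
Swapping Apex↔Nimbus (Apex→Slot 1 $112, Nimbus→Slot 6 $87) loses 75.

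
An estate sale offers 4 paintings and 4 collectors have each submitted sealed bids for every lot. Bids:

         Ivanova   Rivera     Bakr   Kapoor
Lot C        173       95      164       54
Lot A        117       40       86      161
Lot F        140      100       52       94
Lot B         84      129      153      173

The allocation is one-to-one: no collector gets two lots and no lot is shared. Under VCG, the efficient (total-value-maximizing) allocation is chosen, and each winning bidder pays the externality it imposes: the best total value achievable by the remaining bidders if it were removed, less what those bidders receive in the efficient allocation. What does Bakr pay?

Efficient allocation: Ivanova→Lot F ($140), Rivera→Lot B ($129), Bakr→Lot C ($164), Kapoor→Lot A ($161); total welfare W = $594.
Bakr receives Lot C at value $164, so the others get W − 164 = $430.
Without Bakr: best allocation of the remaining 3 bidders over all 4 lots is Ivanova→Lot C ($173), Rivera→Lot B ($129), Kapoor→Lot A ($161), total $463.
VCG payment = (others' best without Bakr) − (others' welfare with Bakr) = 463 − 430 = $33.

Bakr pays $33.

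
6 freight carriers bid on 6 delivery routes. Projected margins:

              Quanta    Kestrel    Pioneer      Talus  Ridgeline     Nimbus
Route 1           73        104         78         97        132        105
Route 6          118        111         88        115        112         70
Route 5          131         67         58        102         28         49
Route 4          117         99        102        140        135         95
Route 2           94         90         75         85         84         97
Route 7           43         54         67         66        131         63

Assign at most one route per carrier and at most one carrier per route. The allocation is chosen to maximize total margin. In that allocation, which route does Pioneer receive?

This is a one-to-one assignment (maximum-weight bipartite matching).
Optimal: Quanta→Route 5 ($131k), Kestrel→Route 6 ($111k), Pioneer→Route 2 ($75k), Talus→Route 4 ($140k), Ridgeline→Route 7 ($131k), Nimbus→Route 1 ($105k) — total 131+111+75+140+131+105 = $693k.
Column-greedy (each route in turn goes to its best remaining carrier) gives $605k, worse by 88.
Swapping Pioneer↔Nimbus (Pioneer→Route 1 $78k, Nimbus→Route 2 $97k) loses 5.
Pioneer's own top route is Route 4 ($102k), but forcing Pioneer→Route 4 and reassigning the rest optimally gives only $680k — worse by 13.

Pioneer receives Route 2.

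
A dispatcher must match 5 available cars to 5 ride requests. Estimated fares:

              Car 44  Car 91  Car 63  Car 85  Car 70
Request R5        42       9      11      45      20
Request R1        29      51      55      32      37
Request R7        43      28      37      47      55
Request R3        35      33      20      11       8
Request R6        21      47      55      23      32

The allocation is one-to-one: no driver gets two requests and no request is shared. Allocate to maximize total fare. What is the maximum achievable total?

Optimal: Car 44→Request R3 ($35), Car 91→Request R1 ($51), Car 63→Request R6 ($55), Car 85→Request R5 ($45), Car 70→Request R7 ($55) — total 35+51+55+45+55 = $241.
Row-greedy (each driver in turn takes its best remaining request) gives $202, worse by 39.
Next-best assignment: Car 44→Request R3, Car 91→Request R6, Car 63→Request R1, Car 85→Request R5, Car 70→Request R7 = $237.
No other one-to-one assignment exceeds $241.

Maximum total: $241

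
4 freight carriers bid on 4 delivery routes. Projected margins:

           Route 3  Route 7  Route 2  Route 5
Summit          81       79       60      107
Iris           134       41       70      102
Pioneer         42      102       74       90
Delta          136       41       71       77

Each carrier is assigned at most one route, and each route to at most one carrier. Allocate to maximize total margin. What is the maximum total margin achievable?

Max total: $415k

Treat this as an assignment problem: match each carrier to one route.
Optimal: Summit→Route 5 ($107k), Iris→Route 2 ($70k), Pioneer→Route 7 ($102k), Delta→Route 3 ($136k) — total 107+70+102+136 = $415k.
Row-greedy (each carrier in turn takes its best remaining route) gives $414k, worse by 1.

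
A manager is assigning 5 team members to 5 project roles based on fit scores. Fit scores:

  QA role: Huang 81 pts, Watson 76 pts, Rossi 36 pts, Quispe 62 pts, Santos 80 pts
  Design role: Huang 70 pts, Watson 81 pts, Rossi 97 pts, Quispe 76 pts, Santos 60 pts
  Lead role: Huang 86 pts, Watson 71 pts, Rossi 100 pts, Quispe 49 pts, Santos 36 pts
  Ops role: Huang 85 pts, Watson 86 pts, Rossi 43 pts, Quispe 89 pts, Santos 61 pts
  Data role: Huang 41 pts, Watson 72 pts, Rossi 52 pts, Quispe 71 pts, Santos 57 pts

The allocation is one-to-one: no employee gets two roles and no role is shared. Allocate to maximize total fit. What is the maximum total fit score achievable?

Optimal: Huang→Lead role (86 pts), Watson→Data role (72 pts), Rossi→Design role (97 pts), Quispe→Ops role (89 pts), Santos→QA role (80 pts) — total 86+72+97+89+80 = 424 pts.
Row-greedy (each employee in turn takes its best remaining role) gives 420 pts, worse by 4.
Next-best assignment: Huang→Lead role, Watson→Ops role, Rossi→Design role, Quispe→Data role, Santos→QA role = 420 pts.
Swapping Watson↔Rossi (Watson→Design role 81 pts, Rossi→Data role 52 pts) loses 36.
No other one-to-one assignment exceeds 424 pts.

Maximum total: 424 pts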